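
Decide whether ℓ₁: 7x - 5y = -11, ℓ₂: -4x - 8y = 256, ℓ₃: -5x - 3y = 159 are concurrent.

Yes

Intersecting ℓ₁ and ℓ₂: solving the 2×2 system gives (x, y) = (-18, -23).
Substitute into ℓ₃: (-5)(-18) + (-3)(-23) = 159.
This equals 159, so (-18, -23) lies on all three lines and they are concurrent.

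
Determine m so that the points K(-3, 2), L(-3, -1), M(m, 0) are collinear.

-3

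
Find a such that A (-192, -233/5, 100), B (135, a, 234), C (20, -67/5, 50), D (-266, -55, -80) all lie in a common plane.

6/5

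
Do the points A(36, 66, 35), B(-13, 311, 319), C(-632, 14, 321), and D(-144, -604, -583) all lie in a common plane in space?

No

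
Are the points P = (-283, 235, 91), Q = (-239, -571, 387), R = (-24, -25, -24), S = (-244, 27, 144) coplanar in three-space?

No

With P as base: PQ = (44, -806, 296), PR = (259, -260, -115), PS = (39, -208, 53).
PR × PS = (-37700, -18212, -43732).
PQ · (PR × PS) = 75400.
Since 75400 ≠ 0, the four points are not coplanar.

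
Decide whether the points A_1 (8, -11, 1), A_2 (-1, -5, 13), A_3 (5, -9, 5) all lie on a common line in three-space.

A_1A_2 = (-9, 6, 12), A_1A_3 = (-3, 2, 4).
Each component of A_1A_3 is 1/3 times the corresponding component of A_1A_2, so A_1A_3 = 1/3·A_1A_2 and the points are collinear.

Yes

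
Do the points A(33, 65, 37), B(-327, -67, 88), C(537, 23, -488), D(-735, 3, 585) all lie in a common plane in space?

With A as base: AB = (-360, -132, 51), AC = (504, -42, -525), AD = (-768, -62, 548).
AC × AD = (-55566, 127008, -63504).
AB · (AC × AD) = 0.
The scalar triple product vanishes, so the four points are coplanar.

Yes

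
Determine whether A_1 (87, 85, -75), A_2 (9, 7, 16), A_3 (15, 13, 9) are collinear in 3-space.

Yes

A_1A_2 = (-78, -78, 91), A_1A_3 = (-72, -72, 84).
Each component of A_1A_3 is 12/13 times the corresponding component of A_1A_2, so A_1A_3 = 12/13·A_1A_2 and the points are collinear.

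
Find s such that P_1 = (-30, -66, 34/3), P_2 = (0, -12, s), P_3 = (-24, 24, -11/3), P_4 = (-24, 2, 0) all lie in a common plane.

7/3

The points are coplanar iff P_1P_2 · (P_1P_3 × P_1P_4) = 0.
Expanding, this is linear in s: (-132)s + (308) = 0.
So s = 7/3.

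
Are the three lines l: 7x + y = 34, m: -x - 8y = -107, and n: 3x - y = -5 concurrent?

Intersecting l and m: solving the 2×2 system gives (x, y) = (3, 13).
Substitute into n: (3)(3) + (-1)(13) = -4.
But n requires -5 ≠ -4, so the three lines have no common point.

No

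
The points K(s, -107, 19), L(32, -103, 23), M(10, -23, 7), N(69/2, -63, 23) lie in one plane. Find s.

25

The points are coplanar iff KL · (KM × KN) = 0.
Expanding, this is linear in s: (-640)s + (16000) = 0.
So s = 25.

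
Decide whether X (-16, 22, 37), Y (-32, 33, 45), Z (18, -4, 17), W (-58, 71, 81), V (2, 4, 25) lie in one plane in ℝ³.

No

The plane through X, Y, Z has normal n = XY × XZ = (-12, -48, 42) and equation n·P = 690.
Checking the remaining points: n·W = 690, n·V = 834.
Since n·V = 834 ≠ 690, V is off the plane and the points are not all coplanar.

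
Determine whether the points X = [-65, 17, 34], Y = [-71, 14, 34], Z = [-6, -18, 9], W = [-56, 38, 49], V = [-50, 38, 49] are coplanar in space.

The plane through X, Y, Z has normal n = XY × XZ = (75, -150, 387) and equation n·P = 5733.
Checking the remaining points: n·W = 9063, n·V = 9513.
Since n·W = 9063 ≠ 5733, W is off the plane and the points are not all coplanar.

No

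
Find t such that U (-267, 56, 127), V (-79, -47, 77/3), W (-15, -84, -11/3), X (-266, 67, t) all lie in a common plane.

The points are coplanar iff UV · (UW × UX) = 0.
Expanding, this is linear in t: (-364)t + (104468/3) = 0.
So t = 287/3.

287/3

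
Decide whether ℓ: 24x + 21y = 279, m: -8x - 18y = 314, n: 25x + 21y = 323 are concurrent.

The three lines meet at one point iff the augmented coefficient matrix [aᵢ bᵢ cᵢ] has rank < 3, i.e. its determinant vanishes.
Here the determinant is 0.
It vanishes, so the lines are concurrent at (44, -37).

Yes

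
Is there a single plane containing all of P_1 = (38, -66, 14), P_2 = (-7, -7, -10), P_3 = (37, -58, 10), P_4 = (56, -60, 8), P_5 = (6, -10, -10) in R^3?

No

The plane through P_1, P_2, P_3 has normal n = P_1P_2 × P_1P_3 = (-44, -156, -301) and equation n·P = 4410.
Checking the remaining points: n·P_4 = 4488, n·P_5 = 4306.
Since n·P_4 = 4488 ≠ 4410, P_4 is off the plane and the points are not all coplanar.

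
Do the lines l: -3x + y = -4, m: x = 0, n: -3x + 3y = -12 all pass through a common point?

The three lines meet at one point iff the augmented coefficient matrix [aᵢ bᵢ cᵢ] has rank < 3, i.e. its determinant vanishes.
Here the determinant is 0.
It vanishes, so the lines are concurrent at (0, -4).

Yes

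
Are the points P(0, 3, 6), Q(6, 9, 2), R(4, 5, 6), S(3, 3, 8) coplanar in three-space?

The four points are coplanar iff the 3×3 determinant with rows PQ, PR, PS is zero.
Rows: (6, 6, -4), (4, 2, 0), (3, 0, 2).
Expanding along the first row: (6)(4) − (6)(8) + (-4)(-6) = 0.
Zero determinant ⇒ coplanar.

Yes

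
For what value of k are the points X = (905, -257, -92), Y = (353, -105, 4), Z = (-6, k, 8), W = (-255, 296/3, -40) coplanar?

The points are coplanar iff XY · (XZ × XW) = 0.
Expanding, this is linear in k: (82656)k + (-661248) = 0.
So k = 8.

8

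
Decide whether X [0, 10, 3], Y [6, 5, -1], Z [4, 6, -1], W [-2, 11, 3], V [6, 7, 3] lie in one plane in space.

The plane through X, Y, Z has normal n = XY × XZ = (4, 8, -4) and equation n·P = 68.
Checking the remaining points: n·W = 68, n·V = 68.
All equal 68, so all 5 points lie in one plane.

Yes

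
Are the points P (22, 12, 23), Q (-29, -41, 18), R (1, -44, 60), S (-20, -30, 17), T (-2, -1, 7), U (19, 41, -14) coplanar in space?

Yes

The plane through P, Q, R has normal n = PQ × PR = (-2241, 1992, 1743) and equation n·X = 14691.
Checking the remaining points: n·S = 14691, n·T = 14691, n·U = 14691.
All equal 14691, so all 6 points lie in one plane.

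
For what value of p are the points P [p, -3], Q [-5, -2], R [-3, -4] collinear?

-4

The three points are collinear iff det[PQ; PR] = 0.
This determinant is linear in p: (2)p + (8) = 0, so p = -4.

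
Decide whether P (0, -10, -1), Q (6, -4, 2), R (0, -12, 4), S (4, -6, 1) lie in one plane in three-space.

Yes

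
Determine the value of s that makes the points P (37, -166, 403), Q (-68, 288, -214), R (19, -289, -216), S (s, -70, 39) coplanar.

1

Normal to plane PQR: n = (-356917, -53889, 21087); plane equation n·X = 4237706.
Requiring n·S = 4237706: (-356917)s + (4594623) = 4237706.
So s = 1.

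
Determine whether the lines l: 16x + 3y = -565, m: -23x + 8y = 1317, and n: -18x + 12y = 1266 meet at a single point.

Intersecting l and m: solving the 2×2 system gives (x, y) = (-43, 41).
Substitute into n: (-18)(-43) + (12)(41) = 1266.
This equals 1266, so (-43, 41) lies on all three lines and they are concurrent.

Yes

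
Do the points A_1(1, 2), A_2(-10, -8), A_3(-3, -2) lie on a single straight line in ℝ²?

A_1A_2 = (-11, -10), A_1A_3 = (-4, -4).
If collinear, A_1A_3 would be a scalar multiple of A_1A_2. But (-11)·(-4) ≠ (-10)·(-4) (difference 4), so they are not parallel; the points are not collinear.

No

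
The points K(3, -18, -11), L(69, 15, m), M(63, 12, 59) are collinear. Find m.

66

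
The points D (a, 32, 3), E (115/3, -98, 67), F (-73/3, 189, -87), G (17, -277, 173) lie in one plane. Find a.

-25

Coplanarity ⇔ det[DE; DF; DG] = 0.
Expanding, this is linear in a: (-2856)a + (-71400) = 0.
So a = -25.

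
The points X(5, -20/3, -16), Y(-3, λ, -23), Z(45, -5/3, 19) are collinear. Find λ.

-23/3

Direction XZ = (40, 5, 35). From the x-coordinate of Y, the parameter along the line is τ = (-3 − 5)/40 = -1/5.
Then λ = (-20/3) + (-1/5)·(5) = -23/3.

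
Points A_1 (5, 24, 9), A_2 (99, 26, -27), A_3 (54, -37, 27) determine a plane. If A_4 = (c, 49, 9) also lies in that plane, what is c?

-35

The plane through A_1, A_2, A_3 has equation −2160x − 3456y − 5832z = -146232.
Substituting A_4: (-2160)c + (-221832) = -146232, so c = -35.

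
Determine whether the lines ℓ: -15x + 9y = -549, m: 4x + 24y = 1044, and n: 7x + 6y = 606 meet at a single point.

Intersecting ℓ and m: solving the 2×2 system gives (x, y) = (57, 34).
Substitute into n: (7)(57) + (6)(34) = 603.
But n requires 606 ≠ 603, so the three lines have no common point.

No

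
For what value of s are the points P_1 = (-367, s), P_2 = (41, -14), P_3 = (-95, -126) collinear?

-350

Collinearity: (P_1 − P_2) must be parallel to (P_3 − P_2) = (-136, -112).
Cross-multiplying the components: (s − (-14))·(-136) = (-408)·(-112).
Solving gives s = -350.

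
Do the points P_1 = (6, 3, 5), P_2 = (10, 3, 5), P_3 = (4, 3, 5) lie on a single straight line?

Yes

P_1P_2 = (4, 0, 0), P_1P_3 = (-2, 0, 0).
P_1P_2 × P_1P_3 = (0, 0, 0).
The cross product vanishes, so the three points are collinear.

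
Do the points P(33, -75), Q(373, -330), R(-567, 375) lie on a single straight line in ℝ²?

PQ = (340, -255), PR = (-600, 450).
Twice the signed area of △PQR is (340)(450) − (-255)(-600) = 0.
The triangle is degenerate (zero area), so the points are collinear.

Yes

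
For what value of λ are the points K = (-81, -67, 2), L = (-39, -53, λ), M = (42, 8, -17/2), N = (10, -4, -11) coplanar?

13/2

Normal to plane KMN: n = (-627/2, 1287/2, 924); plane equation n·P = -15873.
Requiring n·L = -15873: (924)λ + (-21879) = -15873.
So λ = 13/2.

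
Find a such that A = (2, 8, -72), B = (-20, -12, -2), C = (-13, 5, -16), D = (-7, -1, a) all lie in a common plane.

-44

The points are coplanar iff AB · (AC × AD) = 0.
Expanding, this is linear in a: (-234)a + (-10296) = 0.
So a = -44.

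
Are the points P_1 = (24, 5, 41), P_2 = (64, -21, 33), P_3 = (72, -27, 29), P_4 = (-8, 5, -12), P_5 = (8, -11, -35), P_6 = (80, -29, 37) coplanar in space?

The plane through P_1, P_2, P_3 has normal n = P_1P_2 × P_1P_3 = (56, 96, -32) and equation n·P = 512.
Checking the remaining points: n·P_4 = 416, n·P_5 = 512, n·P_6 = 512.
Since n·P_4 = 416 ≠ 512, P_4 is off the plane and the points are not all coplanar.

No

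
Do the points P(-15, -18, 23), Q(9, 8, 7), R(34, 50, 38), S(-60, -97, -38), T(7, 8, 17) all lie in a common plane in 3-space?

No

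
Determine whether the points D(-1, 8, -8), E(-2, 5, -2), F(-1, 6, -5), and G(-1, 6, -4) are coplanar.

No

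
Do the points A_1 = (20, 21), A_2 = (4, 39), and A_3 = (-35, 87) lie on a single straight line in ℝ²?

No

A_1A_2 = (-16, 18), A_1A_3 = (-55, 66).
If collinear, A_1A_3 would be a scalar multiple of A_1A_2. But (-16)·(66) ≠ (18)·(-55) (difference -66), so they are not parallel; the points are not collinear.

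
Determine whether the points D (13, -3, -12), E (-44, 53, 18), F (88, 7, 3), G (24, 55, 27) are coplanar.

A normal to the plane through D, E, F is n = DE × DF = (540, 3105, -4770).
The plane has equation n·P = 54945. For G: n·G = 54945.
Equal, so G lies in the plane and all four are coplanar.

Yes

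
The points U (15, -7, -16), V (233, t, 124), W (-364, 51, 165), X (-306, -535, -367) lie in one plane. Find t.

Normal to plane UWX: n = (75210, -191130, 218730); plane equation n·P = -1033620.
Requiring n·V = -1033620: (-191130)t + (44646450) = -1033620.
So t = 239.

239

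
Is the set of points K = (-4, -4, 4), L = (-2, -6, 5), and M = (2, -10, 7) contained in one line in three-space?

KL = (2, -2, 1), KM = (6, -6, 3).
KL × KM = (0, 0, 0).
The cross product vanishes, so the three points are collinear.

Yes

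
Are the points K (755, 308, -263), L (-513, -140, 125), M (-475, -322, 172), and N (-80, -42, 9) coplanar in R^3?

The four points are coplanar iff the 3×3 determinant with rows KL, KM, KN is zero.
Rows: (-1268, -448, 388), (-1230, -630, 435), (-835, -350, 272).
Expanding along the first row: (-1268)(-19110) − (-448)(28665) + (388)(-95550) = 0.
Zero determinant ⇒ coplanar.

Yes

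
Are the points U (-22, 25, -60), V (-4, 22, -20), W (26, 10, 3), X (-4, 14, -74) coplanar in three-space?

No

The four points are coplanar iff the 3×3 determinant with rows UV, UW, UX is zero.
Rows: (18, -3, 40), (48, -15, 63), (18, -11, -14).
Expanding along the first row: (18)(903) − (-3)(-1806) + (40)(-258) = 516.
Nonzero ⇒ not coplanar.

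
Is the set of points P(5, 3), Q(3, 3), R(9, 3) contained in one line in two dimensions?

PQ = (-2, 0), PR = (4, 0).
det[PQ; PR] = (-2)(0) − (0)(4) = 0.
The determinant is zero, so the points are collinear.

Yes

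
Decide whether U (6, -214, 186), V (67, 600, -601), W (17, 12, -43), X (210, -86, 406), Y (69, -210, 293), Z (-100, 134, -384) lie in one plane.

Yes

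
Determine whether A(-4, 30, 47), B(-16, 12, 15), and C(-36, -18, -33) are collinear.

AB = (-12, -18, -32), AC = (-32, -48, -80).
AB × AC = (-96, 64, 0).
The cross product is nonzero, so the points do not lie on one line.

No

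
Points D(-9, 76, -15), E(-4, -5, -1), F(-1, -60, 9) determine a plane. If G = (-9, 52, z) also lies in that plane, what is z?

A normal to the plane is n = DE × DF = (-40, -8, -32).
G lies in the plane iff n · DG = 0.
This gives (-32)z + (-288) = 0, so z = -9.

-9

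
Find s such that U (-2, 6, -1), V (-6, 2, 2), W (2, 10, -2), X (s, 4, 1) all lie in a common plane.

Normal to plane UVW: n = (-8, 8, 0); plane equation n·P = 64.
Requiring n·X = 64: (-8)s + (32) = 64.
So s = -4.

-4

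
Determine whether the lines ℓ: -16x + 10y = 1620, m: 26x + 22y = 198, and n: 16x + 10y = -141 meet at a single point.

No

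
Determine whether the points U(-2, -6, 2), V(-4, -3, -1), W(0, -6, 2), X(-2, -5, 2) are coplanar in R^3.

The four points are coplanar iff the 3×3 determinant with rows UV, UW, UX is zero.
Rows: (-2, 3, -3), (2, 0, 0), (0, 1, 0).
Expanding along the first row: (-2)(0) − (3)(0) + (-3)(2) = -6.
Nonzero ⇒ not coplanar.

No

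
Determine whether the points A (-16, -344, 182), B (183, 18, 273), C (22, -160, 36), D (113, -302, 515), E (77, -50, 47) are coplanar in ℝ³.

Yes

The plane through A, B, C has normal n = AB × AC = (-69596, 32512, 22860) and equation n·P = -5910072.
Checking the remaining points: n·D = -5910072, n·E = -5910072.
All equal -5910072, so all 5 points lie in one plane.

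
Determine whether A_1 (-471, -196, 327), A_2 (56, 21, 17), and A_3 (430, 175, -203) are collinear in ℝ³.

Yes

A_1A_2 = (527, 217, -310), A_1A_3 = (901, 371, -530).
Each component of A_1A_3 is 53/31 times the corresponding component of A_1A_2, so A_1A_3 = 53/31·A_1A_2 and the points are collinear.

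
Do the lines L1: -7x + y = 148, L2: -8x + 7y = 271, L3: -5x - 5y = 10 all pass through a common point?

No

Intersecting L1 and L2: solving the 2×2 system gives (x, y) = (-765/41, 713/41).
Substitute into L3: (-5)(-765/41) + (-5)(713/41) = 260/41.
But L3 requires 10 ≠ 260/41, so the three lines have no common point.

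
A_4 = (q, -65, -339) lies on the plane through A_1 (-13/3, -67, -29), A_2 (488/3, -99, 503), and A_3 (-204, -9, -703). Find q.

-113

Coplanarity requires A_1A_2 · (A_1A_3 × A_1A_4) = 0.
A_1A_2 = (167, -32, 532), A_1A_3 = (-599/3, 58, -674); the triple product is linear in q with coefficient -9288 and constant term -1049544.
Setting it to zero: q = -113.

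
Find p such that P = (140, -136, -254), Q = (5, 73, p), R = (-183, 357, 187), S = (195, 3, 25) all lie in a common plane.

-65

Normal to plane PRS: n = (76248, 114372, -72012); plane equation n·X = 13411176.
Requiring n·Q = 13411176: (-72012)p + (8730396) = 13411176.
So p = -65.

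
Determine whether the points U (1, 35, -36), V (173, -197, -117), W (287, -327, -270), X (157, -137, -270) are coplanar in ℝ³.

Yes

With U as base: UV = (172, -232, -81), UW = (286, -362, -234), UX = (156, -172, -234).
UW × UX = (44460, 30420, 7280).
UV · (UW × UX) = 0.
The scalar triple product vanishes, so the four points are coplanar.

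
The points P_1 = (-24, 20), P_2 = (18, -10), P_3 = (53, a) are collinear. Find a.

Collinearity: (P_3 − P_1) must be parallel to (P_2 − P_1) = (42, -30).
Cross-multiplying the components: (a − 20)·(42) = (77)·(-30).
Solving gives a = -35.

-35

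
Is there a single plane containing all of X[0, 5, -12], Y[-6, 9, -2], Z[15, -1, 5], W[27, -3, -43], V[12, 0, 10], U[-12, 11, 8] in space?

No

The plane through X, Y, Z has normal n = XY × XZ = (128, 252, -24) and equation n·P = 1548.
Checking the remaining points: n·W = 3732, n·V = 1296, n·U = 1044.
Since n·W = 3732 ≠ 1548, W is off the plane and the points are not all coplanar.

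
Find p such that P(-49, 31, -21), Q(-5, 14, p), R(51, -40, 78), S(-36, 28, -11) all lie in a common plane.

Normal to plane PRS: n = (-413, 287, 623); plane equation n·X = 16051.
Requiring n·Q = 16051: (623)p + (6083) = 16051.
So p = 16.

16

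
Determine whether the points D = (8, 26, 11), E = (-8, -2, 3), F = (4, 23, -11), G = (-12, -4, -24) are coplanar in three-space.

With D as base: DE = (-16, -28, -8), DF = (-4, -3, -22), DG = (-20, -30, -35).
DF × DG = (-555, 300, 60).
DE · (DF × DG) = 0.
The scalar triple product vanishes, so the four points are coplanar.

Yes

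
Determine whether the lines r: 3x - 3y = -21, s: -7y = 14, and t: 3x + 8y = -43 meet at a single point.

Yes

The three lines meet at one point iff the augmented coefficient matrix [aᵢ bᵢ cᵢ] has rank < 3, i.e. its determinant vanishes.
Here the determinant is 0.
It vanishes, so the lines are concurrent at (-9, -2).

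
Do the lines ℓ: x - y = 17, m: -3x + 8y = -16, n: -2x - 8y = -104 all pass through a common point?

Yes

The three lines meet at one point iff the augmented coefficient matrix [aᵢ bᵢ cᵢ] has rank < 3, i.e. its determinant vanishes.
Here the determinant is 0.
It vanishes, so the lines are concurrent at (24, 7).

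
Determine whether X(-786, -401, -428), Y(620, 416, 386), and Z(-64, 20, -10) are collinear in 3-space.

XY = (1406, 817, 814), XZ = (722, 421, 418).
Comparing components 2 and 3: (817)(418) − (814)(421) = -1188 ≠ 0, so XY and XZ are not parallel and the points are not collinear.

No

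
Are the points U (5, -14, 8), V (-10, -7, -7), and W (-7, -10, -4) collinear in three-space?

UV = (-15, 7, -15), UW = (-12, 4, -12).
UV × UW = (-24, 0, 24).
The cross product is nonzero, so the points do not lie on one line.

No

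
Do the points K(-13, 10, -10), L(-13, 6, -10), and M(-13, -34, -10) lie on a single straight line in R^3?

Yes

KL = (0, -4, 0), KM = (0, -44, 0).
Each component of KM is 11 times the corresponding component of KL, so KM = 11·KL and the points are collinear.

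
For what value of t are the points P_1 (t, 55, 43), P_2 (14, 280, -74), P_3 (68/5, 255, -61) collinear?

Collinearity requires P_1P_2 × P_1P_3 = 0; each component is linear in t.
The y-component gives (13)t + (-676/5) = 0, so t = 52/5.
The remaining components then also vanish.

52/5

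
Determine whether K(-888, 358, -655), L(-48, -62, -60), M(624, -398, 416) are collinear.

KL = (840, -420, 595), KM = (1512, -756, 1071).
KL × KM = (0, 0, 0).
The cross product vanishes, so the three points are collinear.

Yes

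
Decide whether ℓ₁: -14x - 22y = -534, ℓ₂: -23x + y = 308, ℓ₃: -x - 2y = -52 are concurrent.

Lines aᵢx + bᵢy = cᵢ with pairwise distinct directions are concurrent exactly when det[aᵢ bᵢ cᵢ] = 0.
Here the determinant is 94.
Nonzero, so no common point exists.

No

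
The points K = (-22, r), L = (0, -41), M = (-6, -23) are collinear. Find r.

The three points are collinear iff det[KL; KM] = 0.
This determinant is linear in r: (-6)r + (150) = 0, so r = 25.

25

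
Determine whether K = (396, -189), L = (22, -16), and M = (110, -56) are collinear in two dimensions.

KL = (-374, 173), KM = (-286, 133).
det[KL; KM] = (-374)(133) − (173)(-286) = -264.
The determinant is nonzero, so they are not collinear.

No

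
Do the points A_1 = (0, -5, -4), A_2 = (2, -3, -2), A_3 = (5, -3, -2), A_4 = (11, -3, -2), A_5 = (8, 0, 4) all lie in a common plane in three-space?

The plane through A_1, A_2, A_3 has normal n = A_1A_2 × A_1A_3 = (0, 6, -6) and equation n·P = -6.
Checking the remaining points: n·A_4 = -6, n·A_5 = -24.
Since n·A_5 = -24 ≠ -6, A_5 is off the plane and the points are not all coplanar.

No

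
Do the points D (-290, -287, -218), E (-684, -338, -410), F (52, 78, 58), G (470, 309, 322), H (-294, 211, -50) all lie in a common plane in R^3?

Yes

The plane through D, E, F has normal n = DE × DF = (56004, 43080, -126368) and equation n·P = -1056896.
Checking the remaining points: n·G = -1056896, n·H = -1056896.
All equal -1056896, so all 5 points lie in one plane.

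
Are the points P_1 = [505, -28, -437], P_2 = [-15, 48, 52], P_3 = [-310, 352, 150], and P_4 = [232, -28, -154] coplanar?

No

With P_1 as base: P_1P_2 = (-520, 76, 489), P_1P_3 = (-815, 380, 587), P_1P_4 = (-273, 0, 283).
P_1P_3 × P_1P_4 = (107540, 70394, 103740).
P_1P_2 · (P_1P_3 × P_1P_4) = 158004.
Since 158004 ≠ 0, the four points are not coplanar.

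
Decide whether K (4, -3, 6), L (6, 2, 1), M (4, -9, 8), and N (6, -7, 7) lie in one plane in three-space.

No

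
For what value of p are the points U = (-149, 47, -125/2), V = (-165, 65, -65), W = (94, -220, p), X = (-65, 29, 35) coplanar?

Normal to plane UVX: n = (1710, 1350, -1224); plane equation n·P = -114840.
Requiring n·W = -114840: (-1224)p + (-136260) = -114840.
So p = -35/2.

-35/2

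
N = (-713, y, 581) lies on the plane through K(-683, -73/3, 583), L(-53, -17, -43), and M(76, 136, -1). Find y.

-53

A normal to the plane is n = KL × KM = (96086, -107214, 95444).
N lies in the plane iff n · KN = 0.
This gives (-107214)y + (-5682342) = 0, so y = -53.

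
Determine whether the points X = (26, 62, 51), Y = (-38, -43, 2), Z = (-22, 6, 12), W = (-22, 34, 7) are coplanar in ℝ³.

With X as base: XY = (-64, -105, -49), XZ = (-48, -56, -39), XW = (-48, -28, -44).
XZ × XW = (1372, -240, -1344).
XY · (XZ × XW) = 3248.
Since 3248 ≠ 0, the four points are not coplanar.

No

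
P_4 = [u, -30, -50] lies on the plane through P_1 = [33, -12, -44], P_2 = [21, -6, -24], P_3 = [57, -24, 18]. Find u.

The plane through P_1, P_2, P_3 has equation 612x + 1224y = 5508.
Substituting P_4: (612)u + (-36720) = 5508, so u = 69.

69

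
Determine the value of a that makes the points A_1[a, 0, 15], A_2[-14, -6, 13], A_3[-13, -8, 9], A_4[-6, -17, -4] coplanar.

-22

Coplanarity ⇔ det[A_1A_2; A_1A_3; A_1A_4] = 0.
Expanding, this is linear in a: (10)a + (220) = 0.
So a = -22.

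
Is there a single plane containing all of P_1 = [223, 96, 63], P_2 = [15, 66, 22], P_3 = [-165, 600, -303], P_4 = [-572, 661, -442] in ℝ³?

No

A normal to the plane through P_1, P_2, P_3 is n = P_1P_2 × P_1P_3 = (31644, -60220, -116472).
The plane has equation n·P = -6062244. For P_4: n·P_4 = -6425164.
-6425164 ≠ -6062244, so P_4 is off the plane.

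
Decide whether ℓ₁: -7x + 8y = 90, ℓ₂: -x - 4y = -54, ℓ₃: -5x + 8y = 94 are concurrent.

Yes

Lines aᵢx + bᵢy = cᵢ with pairwise distinct directions are concurrent exactly when det[aᵢ bᵢ cᵢ] = 0.
Here the determinant is 0.
It vanishes, so the lines are concurrent at (2, 13).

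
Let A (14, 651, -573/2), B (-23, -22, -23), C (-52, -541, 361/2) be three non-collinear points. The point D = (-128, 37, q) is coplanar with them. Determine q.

The plane through A, B, C has equation −199x − 112y − 314z = 14263.
Substituting D: (-314)q + (21328) = 14263, so q = 45/2.

45/2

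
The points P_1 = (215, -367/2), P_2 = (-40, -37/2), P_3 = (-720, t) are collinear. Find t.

The three points are collinear iff det[P_1P_2; P_1P_3] = 0.
This determinant is linear in t: (-255)t + (214965/2) = 0, so t = 843/2.

843/2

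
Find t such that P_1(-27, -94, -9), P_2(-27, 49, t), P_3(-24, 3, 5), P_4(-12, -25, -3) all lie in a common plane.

Normal to plane P_1P_3P_4: n = (-384, 192, -1248); plane equation n·P = 3552.
Requiring n·P_2 = 3552: (-1248)t + (19776) = 3552.
So t = 13.

13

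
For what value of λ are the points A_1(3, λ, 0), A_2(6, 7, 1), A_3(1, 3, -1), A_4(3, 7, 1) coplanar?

The points are coplanar iff A_1A_2 · (A_1A_3 × A_1A_4) = 0.
Expanding, this is linear in λ: (-6)λ + (30) = 0.
So λ = 5.

5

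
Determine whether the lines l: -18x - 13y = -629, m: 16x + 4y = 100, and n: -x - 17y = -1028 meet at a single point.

Intersecting l and m: solving the 2×2 system gives (x, y) = (-152/17, 1033/17).
Substitute into n: (-1)(-152/17) + (-17)(1033/17) = -17409/17.
But n requires -1028 ≠ -17409/17, so the three lines have no common point.

No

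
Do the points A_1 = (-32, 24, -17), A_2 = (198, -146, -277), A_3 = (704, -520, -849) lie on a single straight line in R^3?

A_1A_2 = (230, -170, -260), A_1A_3 = (736, -544, -832).
A_1A_2 × A_1A_3 = (0, 0, 0).
The cross product vanishes, so the three points are collinear.

Yes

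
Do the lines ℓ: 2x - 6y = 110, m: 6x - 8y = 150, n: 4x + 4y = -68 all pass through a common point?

Intersecting ℓ and m: solving the 2×2 system gives (x, y) = (1, -18).
Substitute into n: (4)(1) + (4)(-18) = -68.
This equals -68, so (1, -18) lies on all three lines and they are concurrent.

Yes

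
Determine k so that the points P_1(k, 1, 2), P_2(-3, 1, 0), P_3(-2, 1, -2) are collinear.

Collinearity requires P_1P_2 × P_1P_3 = 0; each component is linear in k.
The y-component gives (-2)k + (-8) = 0, so k = -4.
The remaining components then also vanish.

-4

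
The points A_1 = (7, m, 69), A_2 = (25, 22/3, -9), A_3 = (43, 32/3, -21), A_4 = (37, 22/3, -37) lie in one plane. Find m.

34/3

The points are coplanar iff A_1A_2 · (A_1A_3 × A_1A_4) = 0.
Expanding, this is linear in m: (-360)m + (4080) = 0.
So m = 34/3.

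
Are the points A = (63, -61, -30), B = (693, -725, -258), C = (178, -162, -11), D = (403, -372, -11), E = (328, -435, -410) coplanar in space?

Yes

The plane through A, B, C has normal n = AB × AC = (-35644, -38190, 12730) and equation n·P = -297882.
Checking the remaining points: n·D = -297882, n·E = -297882.
All equal -297882, so all 5 points lie in one plane.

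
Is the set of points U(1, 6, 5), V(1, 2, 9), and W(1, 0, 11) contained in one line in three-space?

UV = (0, -4, 4), UW = (0, -6, 6).
Each component of UW is 3/2 times the corresponding component of UV, so UW = 3/2·UV and the points are collinear.

Yes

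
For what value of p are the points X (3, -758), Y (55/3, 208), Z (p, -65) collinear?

14

Collinearity: (Z − X) must be parallel to (Y − X) = (46/3, 966).
Cross-multiplying the components: (p − 3)·(966) = (693)·(46/3).
Solving gives p = 14.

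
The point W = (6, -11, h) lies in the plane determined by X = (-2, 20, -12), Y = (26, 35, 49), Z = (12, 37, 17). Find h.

The plane through X, Y, Z has equation −602x + 42y + 266z = -1148.
Substituting W: (266)h + (-4074) = -1148, so h = 11.

11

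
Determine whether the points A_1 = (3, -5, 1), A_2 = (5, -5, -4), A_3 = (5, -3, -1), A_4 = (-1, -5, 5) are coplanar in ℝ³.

With A_1 as base: A_1A_2 = (2, 0, -5), A_1A_3 = (2, 2, -2), A_1A_4 = (-4, 0, 4).
A_1A_3 × A_1A_4 = (8, 0, 8).
A_1A_2 · (A_1A_3 × A_1A_4) = -24.
Since -24 ≠ 0, the four points are not coplanar.

No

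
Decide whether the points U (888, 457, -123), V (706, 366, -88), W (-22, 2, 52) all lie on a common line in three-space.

UV = (-182, -91, 35), UW = (-910, -455, 175).
Each component of UW is 5 times the corresponding component of UV, so UW = 5·UV and the points are collinear.

Yes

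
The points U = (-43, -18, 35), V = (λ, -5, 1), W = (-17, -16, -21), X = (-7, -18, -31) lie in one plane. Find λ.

Coplanarity ⇔ det[UV; UW; UX] = 0.
Expanding, this is linear in λ: (-132)λ + (-7128) = 0.
So λ = -54.

-54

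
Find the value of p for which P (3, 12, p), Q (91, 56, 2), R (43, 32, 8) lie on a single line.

Direction QR = (-48, -24, 6). From the x-coordinate of P, the parameter along the line is τ = (3 − 91)/(-48) = 11/6.
Then p = 2 + 11/6·(6) = 13.

13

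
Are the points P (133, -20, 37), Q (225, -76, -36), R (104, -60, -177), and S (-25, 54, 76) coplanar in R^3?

No

The four points are coplanar iff the 3×3 determinant with rows PQ, PR, PS is zero.
Rows: (92, -56, -73), (-29, -40, -214), (-158, 74, 39).
Expanding along the first row: (92)(14276) − (-56)(-34943) + (-73)(-8466) = -25398.
Nonzero ⇒ not coplanar.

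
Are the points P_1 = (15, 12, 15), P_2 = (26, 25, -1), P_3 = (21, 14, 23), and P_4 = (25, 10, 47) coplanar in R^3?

The four points are coplanar iff the 3×3 determinant with rows P_1P_2, P_1P_3, P_1P_4 is zero.
Rows: (11, 13, -16), (6, 2, 8), (10, -2, 32).
Expanding along the first row: (11)(80) − (13)(112) + (-16)(-32) = -64.
Nonzero ⇒ not coplanar.

No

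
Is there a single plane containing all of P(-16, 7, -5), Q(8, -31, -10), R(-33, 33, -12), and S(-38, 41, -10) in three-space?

The four points are coplanar iff the 3×3 determinant with rows PQ, PR, PS is zero.
Rows: (24, -38, -5), (-17, 26, -7), (-22, 34, -5).
Expanding along the first row: (24)(108) − (-38)(-69) + (-5)(-6) = 0.
Zero determinant ⇒ coplanar.

Yes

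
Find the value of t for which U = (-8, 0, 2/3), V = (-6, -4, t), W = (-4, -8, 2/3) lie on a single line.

Direction UW = (4, -8, 0). From the x-coordinate of V, the parameter along the line is τ = (-6 − (-8))/4 = 1/2.
Then t = 2/3 + 1/2·(0) = 2/3.

2/3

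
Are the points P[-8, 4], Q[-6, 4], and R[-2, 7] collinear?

PQ = (2, 0), PR = (6, 3).
If collinear, PR would be a scalar multiple of PQ. But (2)·(3) ≠ (0)·(6) (difference 6), so they are not parallel; the points are not collinear.

No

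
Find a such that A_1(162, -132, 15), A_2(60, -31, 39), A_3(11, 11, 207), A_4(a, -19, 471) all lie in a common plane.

30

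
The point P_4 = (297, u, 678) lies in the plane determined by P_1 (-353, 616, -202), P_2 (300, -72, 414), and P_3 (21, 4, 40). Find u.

456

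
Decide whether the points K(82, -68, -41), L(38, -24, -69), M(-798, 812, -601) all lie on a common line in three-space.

Yes

KL = (-44, 44, -28), KM = (-880, 880, -560).
Each component of KM is 20 times the corresponding component of KL, so KM = 20·KL and the points are collinear.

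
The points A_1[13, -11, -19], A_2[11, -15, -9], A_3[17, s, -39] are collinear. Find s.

Direction A_1A_2 = (-2, -4, 10). From the x-coordinate of A_3, the parameter along the line is τ = (17 − 13)/(-2) = -2.
Then s = (-11) + (-2)·(-4) = -3.

-3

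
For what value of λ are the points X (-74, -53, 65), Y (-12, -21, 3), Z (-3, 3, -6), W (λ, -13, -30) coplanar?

Normal to plane XYZ: n = (1200, 0, 1200); plane equation n·P = -10800.
Requiring n·W = -10800: (1200)λ + (-36000) = -10800.
So λ = 21.

21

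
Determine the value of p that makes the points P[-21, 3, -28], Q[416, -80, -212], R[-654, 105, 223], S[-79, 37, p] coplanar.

16

The points are coplanar iff PQ · (PR × PS) = 0.
Expanding, this is linear in p: (-7965)p + (127440) = 0.
So p = 16.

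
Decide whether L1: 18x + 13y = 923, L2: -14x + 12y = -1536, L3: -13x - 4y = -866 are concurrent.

Yes

Intersecting L1 and L2: solving the 2×2 system gives (x, y) = (78, -37).
Substitute into L3: (-13)(78) + (-4)(-37) = -866.
This equals -866, so (78, -37) lies on all three lines and they are concurrent.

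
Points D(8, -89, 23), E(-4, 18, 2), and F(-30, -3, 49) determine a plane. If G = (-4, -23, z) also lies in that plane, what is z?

17

The plane through D, E, F has equation 4588x + 1110y + 3034z = 7696.
Substituting G: (3034)z + (-43882) = 7696, so z = 17.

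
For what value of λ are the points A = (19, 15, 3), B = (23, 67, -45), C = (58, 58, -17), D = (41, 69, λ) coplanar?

-37

Normal to plane ABC: n = (1024, -1792, -1856); plane equation n·P = -12992.
Requiring n·D = -12992: (-1856)λ + (-81664) = -12992.
So λ = -37.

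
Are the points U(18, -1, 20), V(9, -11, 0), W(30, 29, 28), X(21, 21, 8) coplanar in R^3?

No

A normal to the plane through U, V, W is n = UV × UW = (520, -168, -150).
The plane has equation n·P = 6528. For X: n·X = 6192.
6192 ≠ 6528, so X is off the plane.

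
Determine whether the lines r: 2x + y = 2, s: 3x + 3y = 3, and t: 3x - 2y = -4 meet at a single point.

No

Lines aᵢx + bᵢy = cᵢ with pairwise distinct directions are concurrent exactly when det[aᵢ bᵢ cᵢ] = 0.
Here the determinant is -21.
Nonzero, so no common point exists.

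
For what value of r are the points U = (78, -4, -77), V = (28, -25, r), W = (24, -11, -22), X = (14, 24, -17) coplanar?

Normal to plane UWX: n = (-1960, -280, -1960); plane equation n·P = -840.
Requiring n·V = -840: (-1960)r + (-47880) = -840.
So r = -24.

-24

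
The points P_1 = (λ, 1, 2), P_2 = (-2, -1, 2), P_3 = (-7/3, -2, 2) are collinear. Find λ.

Direction P_2P_3 = (-1/3, -1, 0). From the y-coordinate of P_1, the parameter along the line is τ = (1 − (-1))/(-1) = -2.
Then λ = (-2) + (-2)·(-1/3) = -4/3.

-4/3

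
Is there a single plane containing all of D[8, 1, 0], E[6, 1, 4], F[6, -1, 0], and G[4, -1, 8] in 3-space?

No

The four points are coplanar iff the 3×3 determinant with rows DE, DF, DG is zero.
Rows: (-2, 0, 4), (-2, -2, 0), (-4, -2, 8).
Expanding along the first row: (-2)(-16) − (0)(-16) + (4)(-4) = 16.
Nonzero ⇒ not coplanar.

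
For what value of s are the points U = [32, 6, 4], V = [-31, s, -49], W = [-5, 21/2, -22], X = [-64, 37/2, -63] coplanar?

Coplanarity ⇔ det[UV; UW; UX] = 0.
Expanding, this is linear in s: (17)s + (34) = 0.
So s = -2.

-2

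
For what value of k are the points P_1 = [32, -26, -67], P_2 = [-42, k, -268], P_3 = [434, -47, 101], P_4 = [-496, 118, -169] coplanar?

-189

The points are coplanar iff P_1P_2 · (P_1P_3 × P_1P_4) = 0.
Expanding, this is linear in k: (-47700)k + (-9015300) = 0.
So k = -189.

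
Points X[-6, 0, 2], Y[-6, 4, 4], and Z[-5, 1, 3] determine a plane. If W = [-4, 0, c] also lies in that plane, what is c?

A normal to the plane is n = XY × XZ = (2, 2, -4).
W lies in the plane iff n · XW = 0.
This gives (-4)c + (12) = 0, so c = 3.

3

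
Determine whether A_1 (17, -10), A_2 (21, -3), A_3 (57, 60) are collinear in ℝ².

A_1A_2 = (4, 7), A_1A_3 = (40, 70).
Twice the signed area of △A_1A_2A_3 is (4)(70) − (7)(40) = 0.
The triangle is degenerate (zero area), so the points are collinear.

Yes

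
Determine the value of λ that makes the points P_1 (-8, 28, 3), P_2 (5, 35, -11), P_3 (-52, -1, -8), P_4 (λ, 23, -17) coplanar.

-13

Coplanarity ⇔ det[P_1P_2; P_1P_3; P_1P_4] = 0.
Expanding, this is linear in λ: (-483)λ + (-6279) = 0.
So λ = -13.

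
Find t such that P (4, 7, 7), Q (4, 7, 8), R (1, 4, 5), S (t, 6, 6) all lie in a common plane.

3

Coplanarity ⇔ det[PQ; PR; PS] = 0.
Expanding, this is linear in t: (3)t + (-9) = 0.
So t = 3.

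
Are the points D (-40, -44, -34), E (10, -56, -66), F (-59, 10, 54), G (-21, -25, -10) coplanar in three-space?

No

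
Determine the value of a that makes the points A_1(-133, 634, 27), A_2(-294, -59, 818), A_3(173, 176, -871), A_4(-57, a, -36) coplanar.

Normal to plane A_1A_2A_3: n = (984592, 97468, 285796); plane equation n·P = -61439532.
Requiring n·A_4 = -61439532: (97468)a + (-66410400) = -61439532.
So a = 51.

51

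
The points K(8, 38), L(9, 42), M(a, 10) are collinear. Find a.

The three points are collinear iff det[KL; KM] = 0.
This determinant is linear in a: (-4)a + (4) = 0, so a = 1.

1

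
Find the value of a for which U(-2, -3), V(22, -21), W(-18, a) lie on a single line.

9

The three points are collinear iff det[UV; UW] = 0.
This determinant is linear in a: (24)a + (-216) = 0, so a = 9.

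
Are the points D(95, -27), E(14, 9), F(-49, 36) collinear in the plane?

DE = (-81, 36), DF = (-144, 63).
If collinear, DF would be a scalar multiple of DE. But (-81)·(63) ≠ (36)·(-144) (difference 81), so they are not parallel; the points are not collinear.

No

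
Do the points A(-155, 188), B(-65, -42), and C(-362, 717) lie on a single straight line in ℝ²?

Yes

AB = (90, -230), AC = (-207, 529).
Twice the signed area of △ABC is (90)(529) − (-230)(-207) = 0.
The triangle is degenerate (zero area), so the points are collinear.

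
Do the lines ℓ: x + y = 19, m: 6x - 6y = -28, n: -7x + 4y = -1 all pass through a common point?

The three lines meet at one point iff the augmented coefficient matrix [aᵢ bᵢ cᵢ] has rank < 3, i.e. its determinant vanishes.
Here the determinant is -22.
Nonzero, so no common point exists.

No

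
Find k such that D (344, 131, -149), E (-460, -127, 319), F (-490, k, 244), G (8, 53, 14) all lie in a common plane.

Coplanarity ⇔ det[DE; DF; DG] = 0.
Expanding, this is linear in k: (26196)k + (1362192) = 0.
So k = -52.

-52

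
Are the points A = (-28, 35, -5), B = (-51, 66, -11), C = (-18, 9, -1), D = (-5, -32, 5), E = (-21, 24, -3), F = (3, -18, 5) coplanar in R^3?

The plane through A, B, C has normal n = AB × AC = (-32, 32, 288) and equation n·P = 576.
Checking the remaining points: n·D = 576, n·E = 576, n·F = 768.
Since n·F = 768 ≠ 576, F is off the plane and the points are not all coplanar.

No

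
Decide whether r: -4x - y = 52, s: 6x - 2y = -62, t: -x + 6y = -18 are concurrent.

No

Lines aᵢx + bᵢy = cᵢ with pairwise distinct directions are concurrent exactly when det[aᵢ bᵢ cᵢ] = 0.
Here the determinant is -34.
Nonzero, so no common point exists.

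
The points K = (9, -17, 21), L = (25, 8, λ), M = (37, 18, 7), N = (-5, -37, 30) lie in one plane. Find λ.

9

Normal to plane KMN: n = (35, -56, -70); plane equation n·P = -203.
Requiring n·L = -203: (-70)λ + (427) = -203.
So λ = 9.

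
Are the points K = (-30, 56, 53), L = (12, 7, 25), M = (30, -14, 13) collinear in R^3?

KL = (42, -49, -28), KM = (60, -70, -40).
Each component of KM is 10/7 times the corresponding component of KL, so KM = 10/7·KL and the points are collinear.

Yes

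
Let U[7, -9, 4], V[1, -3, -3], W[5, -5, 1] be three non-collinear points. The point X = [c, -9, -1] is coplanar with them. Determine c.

1

Coplanarity requires UV · (UW × UX) = 0.
UV = (-6, 6, -7), UW = (-2, 4, -3); the triple product is linear in c with coefficient 10 and constant term -10.
Setting it to zero: c = 1.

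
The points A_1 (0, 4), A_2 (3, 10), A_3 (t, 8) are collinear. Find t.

2

Collinearity: (A_3 − A_1) must be parallel to (A_2 − A_1) = (3, 6).
Cross-multiplying the components: (t − 0)·(6) = (4)·(3).
Solving gives t = 2.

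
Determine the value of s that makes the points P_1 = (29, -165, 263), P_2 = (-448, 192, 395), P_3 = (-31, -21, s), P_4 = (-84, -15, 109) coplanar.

-1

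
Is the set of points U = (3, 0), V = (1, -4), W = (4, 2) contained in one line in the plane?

Yes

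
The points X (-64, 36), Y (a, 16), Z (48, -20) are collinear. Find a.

The three points are collinear iff det[XY; XZ] = 0.
This determinant is linear in a: (-56)a + (-1344) = 0, so a = -24.

-24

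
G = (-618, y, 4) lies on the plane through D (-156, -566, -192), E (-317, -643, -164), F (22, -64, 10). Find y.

-580

Coplanarity requires DE · (DF × DG) = 0.
DE = (-161, -77, 28), DF = (178, 502, 202); the triple product is linear in y with coefficient 37506 and constant term 21753480.
Setting it to zero: y = -580.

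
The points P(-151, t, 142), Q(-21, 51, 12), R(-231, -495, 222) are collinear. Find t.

-287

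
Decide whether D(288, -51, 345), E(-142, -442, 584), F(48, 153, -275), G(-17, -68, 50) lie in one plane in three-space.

Yes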